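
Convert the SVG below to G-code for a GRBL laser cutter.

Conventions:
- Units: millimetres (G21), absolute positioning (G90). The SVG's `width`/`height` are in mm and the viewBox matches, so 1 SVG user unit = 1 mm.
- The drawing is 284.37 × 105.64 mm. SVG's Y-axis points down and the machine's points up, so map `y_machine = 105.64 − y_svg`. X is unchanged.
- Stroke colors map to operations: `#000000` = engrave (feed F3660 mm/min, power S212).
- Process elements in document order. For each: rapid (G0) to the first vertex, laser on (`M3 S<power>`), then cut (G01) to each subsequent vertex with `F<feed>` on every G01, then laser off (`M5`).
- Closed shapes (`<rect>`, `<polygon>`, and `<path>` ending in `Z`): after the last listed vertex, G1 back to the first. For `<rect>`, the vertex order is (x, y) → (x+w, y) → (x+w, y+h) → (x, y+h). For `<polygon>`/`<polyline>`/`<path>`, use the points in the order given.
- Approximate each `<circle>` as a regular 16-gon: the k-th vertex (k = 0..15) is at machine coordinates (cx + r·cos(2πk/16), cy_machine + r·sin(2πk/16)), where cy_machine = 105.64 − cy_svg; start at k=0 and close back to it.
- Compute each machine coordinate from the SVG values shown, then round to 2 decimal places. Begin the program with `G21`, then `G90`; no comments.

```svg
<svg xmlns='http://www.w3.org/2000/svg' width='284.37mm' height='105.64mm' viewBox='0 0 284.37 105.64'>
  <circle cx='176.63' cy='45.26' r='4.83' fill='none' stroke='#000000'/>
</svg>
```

Since the viewBox matches the mm dimensions, user units are millimetres directly. The only transform is the Y-flip y_m = 105.64 − y_svg.

Shape 1 is a circle drawn with `<circle>`. Its stroke #000000 means engrave at S212, F3660. After flipping Y the toolpath is (181.46,60.38) → (181.09,62.23) → (180.05,63.80) → (178.48,64.84) → (176.63,65.21) → (174.78,64.84) → (173.21,63.80) → (172.17,62.23) → (171.80,60.38) → (172.17,58.53) → (173.21,56.96) → (174.78,55.92) → (176.63,55.55) → (178.48,55.92) → (180.05,56.96) → (181.09,58.53) → (181.46,60.38), returning to the start.

G21
G90
G0 X181.46 Y60.38
M3 S212
G01 X181.09 Y62.23 F3660
G01 X180.05 Y63.80 F3660
G01 X178.48 Y64.84 F3660
G01 X176.63 Y65.21 F3660
G01 X174.78 Y64.84 F3660
G01 X173.21 Y63.80 F3660
G01 X172.17 Y62.23 F3660
G01 X171.80 Y60.38 F3660
G01 X172.17 Y58.53 F3660
G01 X173.21 Y56.96 F3660
G01 X174.78 Y55.92 F3660
G01 X176.63 Y55.55 F3660
G01 X178.48 Y55.92 F3660
G01 X180.05 Y56.96 F3660
G01 X181.09 Y58.53 F3660
G01 X181.46 Y60.38 F3660
M5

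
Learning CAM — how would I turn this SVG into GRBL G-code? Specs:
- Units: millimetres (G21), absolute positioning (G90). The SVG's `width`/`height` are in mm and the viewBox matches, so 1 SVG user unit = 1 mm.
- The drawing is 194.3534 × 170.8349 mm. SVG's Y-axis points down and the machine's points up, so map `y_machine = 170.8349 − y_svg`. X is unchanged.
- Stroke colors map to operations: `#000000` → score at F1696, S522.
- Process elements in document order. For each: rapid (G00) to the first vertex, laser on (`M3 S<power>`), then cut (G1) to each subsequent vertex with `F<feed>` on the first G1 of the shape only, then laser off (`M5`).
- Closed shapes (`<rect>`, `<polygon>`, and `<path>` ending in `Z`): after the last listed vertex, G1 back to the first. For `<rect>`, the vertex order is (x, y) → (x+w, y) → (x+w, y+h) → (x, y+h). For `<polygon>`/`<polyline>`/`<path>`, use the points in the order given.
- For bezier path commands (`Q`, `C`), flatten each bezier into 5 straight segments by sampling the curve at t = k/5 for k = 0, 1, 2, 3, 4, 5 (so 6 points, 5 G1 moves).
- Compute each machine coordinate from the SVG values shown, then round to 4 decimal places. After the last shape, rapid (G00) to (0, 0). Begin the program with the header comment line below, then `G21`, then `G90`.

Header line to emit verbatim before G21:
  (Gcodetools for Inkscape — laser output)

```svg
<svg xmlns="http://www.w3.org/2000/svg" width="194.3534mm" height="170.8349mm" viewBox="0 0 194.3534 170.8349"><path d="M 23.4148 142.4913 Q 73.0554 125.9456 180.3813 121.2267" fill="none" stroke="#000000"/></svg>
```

Since the viewBox matches the mm dimensions, user units are millimetres directly. The only transform is the Y-flip y_m = 170.8349 − y_svg.

Shape 1 is a quadratic bezier drawn with `<path>`. Its stroke #000000 means score at S522, F1696. After flipping Y the toolpath is (23.4148,28.3436) → (45.5785,34.4888) → (72.3569,39.6879) → (103.7502,43.9408) → (139.7584,47.2476) → (180.3813,49.6082).

(Gcodetools for Inkscape — laser output)
G21
G90
G00 X23.4148 Y28.3436
M3 S522
G1 X45.5785 Y34.4888 F1696
G1 X72.3569 Y39.6879
G1 X103.7502 Y43.9408
G1 X139.7584 Y47.2476
G1 X180.3813 Y49.6082
M5
G00 X0.0000 Y0.0000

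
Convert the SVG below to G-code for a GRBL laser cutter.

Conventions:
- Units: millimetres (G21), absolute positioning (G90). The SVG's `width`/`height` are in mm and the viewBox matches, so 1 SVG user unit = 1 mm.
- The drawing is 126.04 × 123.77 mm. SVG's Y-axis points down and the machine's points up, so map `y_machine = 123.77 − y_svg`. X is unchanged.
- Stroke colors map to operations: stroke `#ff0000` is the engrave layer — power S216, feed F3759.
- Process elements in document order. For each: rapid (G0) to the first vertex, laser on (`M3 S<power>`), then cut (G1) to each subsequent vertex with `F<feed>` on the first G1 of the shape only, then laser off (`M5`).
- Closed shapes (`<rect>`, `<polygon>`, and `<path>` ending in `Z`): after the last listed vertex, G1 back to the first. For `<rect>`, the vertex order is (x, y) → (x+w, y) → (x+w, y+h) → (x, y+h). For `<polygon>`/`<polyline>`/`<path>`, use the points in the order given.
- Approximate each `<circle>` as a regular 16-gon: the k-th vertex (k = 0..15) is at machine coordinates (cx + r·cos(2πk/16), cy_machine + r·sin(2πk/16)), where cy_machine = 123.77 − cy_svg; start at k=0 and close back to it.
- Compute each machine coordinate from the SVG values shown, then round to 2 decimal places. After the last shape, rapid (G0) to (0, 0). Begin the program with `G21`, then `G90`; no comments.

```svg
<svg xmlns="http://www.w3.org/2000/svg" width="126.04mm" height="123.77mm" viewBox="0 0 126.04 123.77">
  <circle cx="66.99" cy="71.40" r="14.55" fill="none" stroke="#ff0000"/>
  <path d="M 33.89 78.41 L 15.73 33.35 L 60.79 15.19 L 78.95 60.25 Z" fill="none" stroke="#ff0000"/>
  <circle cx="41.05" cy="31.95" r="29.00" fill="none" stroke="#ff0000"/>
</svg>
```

viewBox `0 0 126.04 123.77` with mm width/height → 1 unit = 1 mm. Flip: y_m = 123.77 − y_svg.

**Shape 1** — `<circle>` circle, stroke `#ff0000` → engrave (S216, F3759). Machine vertices: (81.54,52.37) → (80.43,57.94) → (77.28,62.66) → (72.56,65.81) → (66.99,66.92) → (61.42,65.81) → (56.70,62.66) → (53.55,57.94) → (52.44,52.37) → (53.55,46.80) → (56.70,42.08) → (61.42,38.93) → (66.99,37.82) → (72.56,38.93) → (77.28,42.08) → (80.43,46.80) → (81.54,52.37). Closed: final G1 returns to the first vertex.

**Shape 2** — `<path>` regular polygon, stroke `#ff0000` → engrave (S216, F3759). Machine vertices: (33.89,45.36) → (15.73,90.42) → (60.79,108.58) → (78.95,63.52) → (33.89,45.36). Closed: final G1 returns to the first vertex.

**Shape 3** — `<circle>` circle, stroke `#ff0000` → engrave (S216, F3759). Machine vertices: (70.05,91.82) → (67.84,102.92) → (61.56,112.33) → (52.15,118.61) → (41.05,120.82) → (29.95,118.61) → (20.54,112.33) → (14.26,102.92) → (12.05,91.82) → (14.26,80.72) → (20.54,71.31) → (29.95,65.03) → (41.05,62.82) → (52.15,65.03) → (61.56,71.31) → (67.84,80.72) → (70.05,91.82). Closed: final G1 returns to the first vertex.

G21
G90
G0 X81.54 Y52.37
M3 S216
G1 X80.43 Y57.94 F3759
G1 X77.28 Y62.66
G1 X72.56 Y65.81
G1 X66.99 Y66.92
G1 X61.42 Y65.81
G1 X56.70 Y62.66
G1 X53.55 Y57.94
G1 X52.44 Y52.37
G1 X53.55 Y46.80
G1 X56.70 Y42.08
G1 X61.42 Y38.93
G1 X66.99 Y37.82
G1 X72.56 Y38.93
G1 X77.28 Y42.08
G1 X80.43 Y46.80
G1 X81.54 Y52.37
M5
G0 X33.89 Y45.36
M3 S216
G1 X15.73 Y90.42 F3759
G1 X60.79 Y108.58
G1 X78.95 Y63.52
G1 X33.89 Y45.36
M5
G0 X70.05 Y91.82
M3 S216
G1 X67.84 Y102.92 F3759
G1 X61.56 Y112.33
G1 X52.15 Y118.61
G1 X41.05 Y120.82
G1 X29.95 Y118.61
G1 X20.54 Y112.33
G1 X14.26 Y102.92
G1 X12.05 Y91.82
G1 X14.26 Y80.72
G1 X20.54 Y71.31
G1 X29.95 Y65.03
G1 X41.05 Y62.82
G1 X52.15 Y65.03
G1 X61.56 Y71.31
G1 X67.84 Y80.72
G1 X70.05 Y91.82
M5
G0 X0.00 Y0.00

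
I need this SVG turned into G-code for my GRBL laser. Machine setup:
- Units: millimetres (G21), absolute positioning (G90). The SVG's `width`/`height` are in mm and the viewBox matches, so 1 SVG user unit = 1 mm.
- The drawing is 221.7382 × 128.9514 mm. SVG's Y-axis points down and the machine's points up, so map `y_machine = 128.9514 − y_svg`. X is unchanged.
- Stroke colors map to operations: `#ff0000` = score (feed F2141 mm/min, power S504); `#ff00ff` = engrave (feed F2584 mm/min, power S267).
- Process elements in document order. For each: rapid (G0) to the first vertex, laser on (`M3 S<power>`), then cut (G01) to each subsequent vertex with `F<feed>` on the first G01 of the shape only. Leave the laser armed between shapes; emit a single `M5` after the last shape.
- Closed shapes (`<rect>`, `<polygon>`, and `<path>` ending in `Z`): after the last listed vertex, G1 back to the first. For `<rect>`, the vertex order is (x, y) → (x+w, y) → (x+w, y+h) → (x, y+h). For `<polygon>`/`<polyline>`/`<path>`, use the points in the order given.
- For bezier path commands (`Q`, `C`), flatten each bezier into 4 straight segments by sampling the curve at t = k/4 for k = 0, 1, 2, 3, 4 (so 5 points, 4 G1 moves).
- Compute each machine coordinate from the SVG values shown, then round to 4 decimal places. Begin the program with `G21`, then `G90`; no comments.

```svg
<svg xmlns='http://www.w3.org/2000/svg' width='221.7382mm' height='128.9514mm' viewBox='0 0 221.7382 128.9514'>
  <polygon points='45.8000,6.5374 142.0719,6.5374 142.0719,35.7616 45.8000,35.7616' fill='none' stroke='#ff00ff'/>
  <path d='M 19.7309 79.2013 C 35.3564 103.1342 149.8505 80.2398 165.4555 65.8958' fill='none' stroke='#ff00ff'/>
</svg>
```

G21
G90
G0 X45.8000 Y122.4140
M3 S267
G01 X142.0719 Y122.4140 F2584
G01 X142.0719 Y93.1898
G01 X45.8000 Y93.1898
G01 X45.8000 Y122.4140
G0 X19.7309 Y49.7501
M3 S267
G01 X46.8979 Y39.7153 F2584
G01 X92.6009 Y42.0490
G01 X138.3000 Y51.5597
G01 X165.4555 Y63.0556
M5

1 u = 1 mm; y_m = 128.9514 − y.

[1] `<polygon>` rectangle, #ff00ff→engrave S267 F2584: (45.8000,122.4140) → (142.0719,122.4140) → (142.0719,93.1898) → (45.8000,93.1898) → (45.8000,122.4140) (closed)

[2] `<path>` cubic bezier, #ff00ff→engrave S267 F2584: (19.7309,49.7501) → (46.8979,39.7153) → (92.6009,42.0490) → (138.3000,51.5597) → (165.4555,63.0556)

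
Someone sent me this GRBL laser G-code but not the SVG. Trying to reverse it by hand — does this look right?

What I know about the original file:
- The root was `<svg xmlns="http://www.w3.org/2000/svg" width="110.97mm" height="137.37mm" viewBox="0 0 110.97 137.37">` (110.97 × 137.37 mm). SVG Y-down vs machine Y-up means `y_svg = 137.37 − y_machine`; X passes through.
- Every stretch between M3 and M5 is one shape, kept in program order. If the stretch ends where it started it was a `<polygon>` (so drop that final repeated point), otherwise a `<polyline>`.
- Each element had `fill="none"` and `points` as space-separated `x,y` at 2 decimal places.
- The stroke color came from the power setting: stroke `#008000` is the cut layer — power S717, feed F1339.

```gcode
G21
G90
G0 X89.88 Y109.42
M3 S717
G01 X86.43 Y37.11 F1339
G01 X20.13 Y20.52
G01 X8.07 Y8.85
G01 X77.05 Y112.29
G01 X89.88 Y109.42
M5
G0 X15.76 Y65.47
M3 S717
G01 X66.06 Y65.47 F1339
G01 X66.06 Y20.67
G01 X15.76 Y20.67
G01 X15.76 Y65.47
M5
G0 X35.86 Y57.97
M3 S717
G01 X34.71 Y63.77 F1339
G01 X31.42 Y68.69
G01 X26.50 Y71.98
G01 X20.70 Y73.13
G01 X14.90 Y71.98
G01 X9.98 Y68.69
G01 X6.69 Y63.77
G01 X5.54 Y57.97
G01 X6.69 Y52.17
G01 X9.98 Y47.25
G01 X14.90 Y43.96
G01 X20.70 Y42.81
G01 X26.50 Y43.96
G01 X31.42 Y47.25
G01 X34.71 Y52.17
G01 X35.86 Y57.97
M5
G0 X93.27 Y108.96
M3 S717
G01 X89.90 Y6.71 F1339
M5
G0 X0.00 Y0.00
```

<svg xmlns="http://www.w3.org/2000/svg" width="110.97mm" height="137.37mm" viewBox="0 0 110.97 137.37">
  <polygon points="89.88,27.95 86.43,100.26 20.13,116.85 8.07,128.52 77.05,25.08" fill="none" stroke="#008000"/>
  <polygon points="15.76,71.90 66.06,71.90 66.06,116.70 15.76,116.70" fill="none" stroke="#008000"/>
  <polygon points="35.86,79.40 34.71,73.60 31.42,68.68 26.50,65.39 20.70,64.24 14.90,65.39 9.98,68.68 6.69,73.60 5.54,79.40 6.69,85.20 9.98,90.12 14.90,93.41 20.70,94.56 26.50,93.41 31.42,90.12 34.71,85.20" fill="none" stroke="#008000"/>
  <polyline points="93.27,28.41 89.90,130.66" fill="none" stroke="#008000"/>
</svg>

y_svg = 137.37 − y_m. Every run uses S717, so all elements get stroke `#008000` (cut).

[1] closed run; points: 89.88,27.95 86.43,100.26 20.13,116.85 8.07,128.52 77.05,25.08

[2] closed run; points: 15.76,71.90 66.06,71.90 66.06,116.70 15.76,116.70

[3] closed run; points: 35.86,79.40 34.71,73.60 31.42,68.68 26.50,65.39 20.70,64.24 14.90,65.39 9.98,68.68 6.69,73.60 5.54,79.40 6.69,85.20 9.98,90.12 14.90,93.41 20.70,94.56 26.50,93.41 31.42,90.12 34.71,85.20

[4] open run; points: 93.27,28.41 89.90,130.66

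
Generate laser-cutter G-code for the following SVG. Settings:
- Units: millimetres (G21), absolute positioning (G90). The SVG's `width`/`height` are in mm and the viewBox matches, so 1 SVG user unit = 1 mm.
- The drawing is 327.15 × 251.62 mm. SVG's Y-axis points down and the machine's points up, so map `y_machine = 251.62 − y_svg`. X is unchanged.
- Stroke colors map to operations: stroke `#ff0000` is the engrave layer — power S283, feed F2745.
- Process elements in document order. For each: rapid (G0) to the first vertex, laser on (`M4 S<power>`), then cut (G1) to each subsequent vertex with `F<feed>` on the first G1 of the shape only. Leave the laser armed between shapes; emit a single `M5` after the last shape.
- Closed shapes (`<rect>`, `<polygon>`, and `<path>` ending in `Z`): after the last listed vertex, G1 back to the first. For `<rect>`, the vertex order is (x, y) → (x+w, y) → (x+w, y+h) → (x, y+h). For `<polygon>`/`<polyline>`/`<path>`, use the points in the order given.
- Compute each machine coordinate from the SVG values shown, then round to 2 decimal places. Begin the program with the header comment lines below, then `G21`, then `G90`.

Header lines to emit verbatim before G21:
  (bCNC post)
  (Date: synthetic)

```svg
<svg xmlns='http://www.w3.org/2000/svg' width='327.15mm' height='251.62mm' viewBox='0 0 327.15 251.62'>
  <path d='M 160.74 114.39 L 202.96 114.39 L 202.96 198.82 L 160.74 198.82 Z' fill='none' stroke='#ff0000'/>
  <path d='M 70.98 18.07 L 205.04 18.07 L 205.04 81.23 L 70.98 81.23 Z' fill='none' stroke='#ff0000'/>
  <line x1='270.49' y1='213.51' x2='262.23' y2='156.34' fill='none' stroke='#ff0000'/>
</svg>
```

(bCNC post)
(Date: synthetic)
G21
G90
G0 X160.74 Y137.23
M4 S283
G1 X202.96 Y137.23 F2745
G1 X202.96 Y52.80
G1 X160.74 Y52.80
G1 X160.74 Y137.23
G0 X70.98 Y233.55
M4 S283
G1 X205.04 Y233.55 F2745
G1 X205.04 Y170.39
G1 X70.98 Y170.39
G1 X70.98 Y233.55
G0 X270.49 Y38.11
M4 S283
G1 X262.23 Y95.28 F2745
M5

Since the viewBox matches the mm dimensions, user units are millimetres directly. The only transform is the Y-flip y_m = 251.62 − y_svg.

Shape 1 is a rectangle drawn with `<path>`. Its stroke #ff0000 means engrave at S283, F2745. After flipping Y the toolpath is (160.74,137.23) → (202.96,137.23) → (202.96,52.80) → (160.74,52.80) → (160.74,137.23), returning to the start.

Shape 2 is a rectangle drawn with `<path>`. Its stroke #ff0000 means engrave at S283, F2745. After flipping Y the toolpath is (70.98,233.55) → (205.04,233.55) → (205.04,170.39) → (70.98,170.39) → (70.98,233.55), returning to the start.

Shape 3 is a line segment drawn with `<line>`. Its stroke #ff0000 means engrave at S283, F2745. After flipping Y the toolpath is (270.49,38.11) → (262.23,95.28).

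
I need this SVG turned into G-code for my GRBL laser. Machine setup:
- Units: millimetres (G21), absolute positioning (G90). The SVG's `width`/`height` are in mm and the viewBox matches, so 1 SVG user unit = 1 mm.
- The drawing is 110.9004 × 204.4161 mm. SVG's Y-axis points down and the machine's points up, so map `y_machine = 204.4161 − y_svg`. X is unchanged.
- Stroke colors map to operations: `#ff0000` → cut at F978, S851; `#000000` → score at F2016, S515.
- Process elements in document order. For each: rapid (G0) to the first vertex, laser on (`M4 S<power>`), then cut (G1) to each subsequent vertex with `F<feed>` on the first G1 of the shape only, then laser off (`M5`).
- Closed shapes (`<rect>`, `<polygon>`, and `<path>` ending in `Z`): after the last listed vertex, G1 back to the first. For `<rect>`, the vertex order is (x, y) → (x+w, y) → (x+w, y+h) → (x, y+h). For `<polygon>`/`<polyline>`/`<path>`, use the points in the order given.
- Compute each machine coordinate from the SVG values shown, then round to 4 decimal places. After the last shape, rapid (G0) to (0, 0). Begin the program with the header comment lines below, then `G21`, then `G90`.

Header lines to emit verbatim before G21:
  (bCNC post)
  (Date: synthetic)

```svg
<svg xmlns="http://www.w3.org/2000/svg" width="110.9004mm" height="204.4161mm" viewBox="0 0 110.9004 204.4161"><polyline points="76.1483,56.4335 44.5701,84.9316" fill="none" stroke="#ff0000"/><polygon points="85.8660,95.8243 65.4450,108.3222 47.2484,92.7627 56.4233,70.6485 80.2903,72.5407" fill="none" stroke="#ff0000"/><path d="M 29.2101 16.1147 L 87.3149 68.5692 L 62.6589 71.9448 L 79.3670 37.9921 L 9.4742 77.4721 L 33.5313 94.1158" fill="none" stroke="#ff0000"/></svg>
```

Since the viewBox matches the mm dimensions, user units are millimetres directly. The only transform is the Y-flip y_m = 204.4161 − y_svg.

Shape 1 is a line segment drawn with `<polyline>`. Its stroke #ff0000 means cut at S851, F978. After flipping Y the toolpath is (76.1483,147.9826) → (44.5701,119.4845).

Shape 2 is a regular polygon drawn with `<polygon>`. Its stroke #ff0000 means cut at S851, F978. After flipping Y the toolpath is (85.8660,108.5918) → (65.4450,96.0939) → (47.2484,111.6534) → (56.4233,133.7676) → (80.2903,131.8754) → (85.8660,108.5918), returning to the start.

Shape 3 is a open polyline drawn with `<path>`. Its stroke #ff0000 means cut at S851, F978. After flipping Y the toolpath is (29.2101,188.3014) → (87.3149,135.8469) → (62.6589,132.4713) → (79.3670,166.4240) → (9.4742,126.9440) → (33.5313,110.3003).

(bCNC post)
(Date: synthetic)
G21
G90
G0 X76.1483 Y147.9826
M4 S851
G1 X44.5701 Y119.4845 F978
M5
G0 X85.8660 Y108.5918
M4 S851
G1 X65.4450 Y96.0939 F978
G1 X47.2484 Y111.6534
G1 X56.4233 Y133.7676
G1 X80.2903 Y131.8754
G1 X85.8660 Y108.5918
M5
G0 X29.2101 Y188.3014
M4 S851
G1 X87.3149 Y135.8469 F978
G1 X62.6589 Y132.4713
G1 X79.3670 Y166.4240
G1 X9.4742 Y126.9440
G1 X33.5313 Y110.3003
M5
G0 X0.0000 Y0.0000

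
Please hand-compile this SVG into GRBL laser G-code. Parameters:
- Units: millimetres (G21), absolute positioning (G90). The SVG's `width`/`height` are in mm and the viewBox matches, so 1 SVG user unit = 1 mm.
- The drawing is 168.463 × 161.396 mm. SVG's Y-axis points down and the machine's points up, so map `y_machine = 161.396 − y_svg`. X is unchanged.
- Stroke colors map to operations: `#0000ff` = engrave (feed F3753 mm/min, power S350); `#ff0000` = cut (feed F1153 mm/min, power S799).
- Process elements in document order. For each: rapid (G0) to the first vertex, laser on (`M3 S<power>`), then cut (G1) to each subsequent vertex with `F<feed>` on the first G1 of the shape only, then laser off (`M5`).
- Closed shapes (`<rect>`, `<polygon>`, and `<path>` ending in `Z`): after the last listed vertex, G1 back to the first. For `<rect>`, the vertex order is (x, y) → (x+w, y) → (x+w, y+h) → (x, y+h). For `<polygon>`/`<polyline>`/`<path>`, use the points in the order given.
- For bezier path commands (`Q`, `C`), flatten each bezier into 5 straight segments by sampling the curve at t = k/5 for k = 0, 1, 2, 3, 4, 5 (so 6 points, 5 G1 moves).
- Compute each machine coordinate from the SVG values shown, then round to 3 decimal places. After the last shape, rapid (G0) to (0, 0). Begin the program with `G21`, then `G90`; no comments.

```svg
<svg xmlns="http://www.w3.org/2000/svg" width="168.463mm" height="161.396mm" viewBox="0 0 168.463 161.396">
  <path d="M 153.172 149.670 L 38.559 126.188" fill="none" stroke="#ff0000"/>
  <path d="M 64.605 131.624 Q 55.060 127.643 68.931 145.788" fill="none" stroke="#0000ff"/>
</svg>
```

Since the viewBox matches the mm dimensions, user units are millimetres directly. The only transform is the Y-flip y_m = 161.396 − y_svg.

Shape 1 is a line segment drawn with `<path>`. Its stroke #ff0000 means cut at S799, F1153. After flipping Y the toolpath is (153.172,11.726) → (38.559,35.208).

Shape 2 is a quadratic bezier drawn with `<path>`. Its stroke #0000ff means engrave at S350, F3753. After flipping Y the toolpath is (64.605,29.772) → (61.724,30.479) → (60.716,29.417) → (61.581,26.584) → (64.319,21.981) → (68.931,15.608).

G21
G90
G0 X153.172 Y11.726
M3 S799
G1 X38.559 Y35.208 F1153
M5
G0 X64.605 Y29.772
M3 S350
G1 X61.724 Y30.479 F3753
G1 X60.716 Y29.417
G1 X61.581 Y26.584
G1 X64.319 Y21.981
G1 X68.931 Y15.608
M5
G0 X0.000 Y0.000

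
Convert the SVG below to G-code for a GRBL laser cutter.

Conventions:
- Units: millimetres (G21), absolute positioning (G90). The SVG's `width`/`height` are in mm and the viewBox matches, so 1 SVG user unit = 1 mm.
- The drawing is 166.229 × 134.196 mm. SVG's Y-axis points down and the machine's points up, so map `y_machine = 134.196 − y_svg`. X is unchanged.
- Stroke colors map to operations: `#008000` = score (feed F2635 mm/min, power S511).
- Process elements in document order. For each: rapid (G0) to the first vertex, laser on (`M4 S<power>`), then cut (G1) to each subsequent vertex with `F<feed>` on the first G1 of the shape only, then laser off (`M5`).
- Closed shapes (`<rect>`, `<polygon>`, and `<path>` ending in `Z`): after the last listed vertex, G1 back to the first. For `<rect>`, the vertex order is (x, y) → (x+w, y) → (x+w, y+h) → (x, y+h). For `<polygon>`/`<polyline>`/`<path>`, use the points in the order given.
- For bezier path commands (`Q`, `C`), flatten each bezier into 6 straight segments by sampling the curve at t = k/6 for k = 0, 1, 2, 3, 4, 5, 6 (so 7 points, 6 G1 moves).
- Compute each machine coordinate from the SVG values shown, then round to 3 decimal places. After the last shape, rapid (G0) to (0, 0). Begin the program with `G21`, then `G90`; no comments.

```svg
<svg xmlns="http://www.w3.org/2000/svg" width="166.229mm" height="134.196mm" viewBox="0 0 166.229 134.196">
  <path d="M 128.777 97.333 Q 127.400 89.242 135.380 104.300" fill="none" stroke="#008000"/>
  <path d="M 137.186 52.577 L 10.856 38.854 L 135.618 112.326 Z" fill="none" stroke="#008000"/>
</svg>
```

viewBox `0 0 166.229 134.196` with mm width/height → 1 unit = 1 mm. Flip: y_m = 134.196 − y_svg.

**Shape 1** — `<path>` quadratic bezier, stroke `#008000` → score (S511, F2635). Control points (SVG): P0=(128.777,97.333), P1=(127.400,89.242), P2=(135.380,104.300); sampled at t=k/6. Machine vertices: (128.777,36.863) → (128.578,38.917) → (128.899,39.685) → (129.739,39.167) → (131.100,37.363) → (132.980,34.272) → (135.380,29.896). Open path.

**Shape 2** — `<path>` closed polygon, stroke `#008000` → score (S511, F2635). Machine vertices: (137.186,81.619) → (10.856,95.342) → (135.618,21.870) → (137.186,81.619). Closed: final G1 returns to the first vertex.

G21
G90
G0 X128.777 Y36.863
M4 S511
G1 X128.578 Y38.917 F2635
G1 X128.899 Y39.685
G1 X129.739 Y39.167
G1 X131.100 Y37.363
G1 X132.980 Y34.272
G1 X135.380 Y29.896
M5
G0 X137.186 Y81.619
M4 S511
G1 X10.856 Y95.342 F2635
G1 X135.618 Y21.870
G1 X137.186 Y81.619
M5
G0 X0.000 Y0.000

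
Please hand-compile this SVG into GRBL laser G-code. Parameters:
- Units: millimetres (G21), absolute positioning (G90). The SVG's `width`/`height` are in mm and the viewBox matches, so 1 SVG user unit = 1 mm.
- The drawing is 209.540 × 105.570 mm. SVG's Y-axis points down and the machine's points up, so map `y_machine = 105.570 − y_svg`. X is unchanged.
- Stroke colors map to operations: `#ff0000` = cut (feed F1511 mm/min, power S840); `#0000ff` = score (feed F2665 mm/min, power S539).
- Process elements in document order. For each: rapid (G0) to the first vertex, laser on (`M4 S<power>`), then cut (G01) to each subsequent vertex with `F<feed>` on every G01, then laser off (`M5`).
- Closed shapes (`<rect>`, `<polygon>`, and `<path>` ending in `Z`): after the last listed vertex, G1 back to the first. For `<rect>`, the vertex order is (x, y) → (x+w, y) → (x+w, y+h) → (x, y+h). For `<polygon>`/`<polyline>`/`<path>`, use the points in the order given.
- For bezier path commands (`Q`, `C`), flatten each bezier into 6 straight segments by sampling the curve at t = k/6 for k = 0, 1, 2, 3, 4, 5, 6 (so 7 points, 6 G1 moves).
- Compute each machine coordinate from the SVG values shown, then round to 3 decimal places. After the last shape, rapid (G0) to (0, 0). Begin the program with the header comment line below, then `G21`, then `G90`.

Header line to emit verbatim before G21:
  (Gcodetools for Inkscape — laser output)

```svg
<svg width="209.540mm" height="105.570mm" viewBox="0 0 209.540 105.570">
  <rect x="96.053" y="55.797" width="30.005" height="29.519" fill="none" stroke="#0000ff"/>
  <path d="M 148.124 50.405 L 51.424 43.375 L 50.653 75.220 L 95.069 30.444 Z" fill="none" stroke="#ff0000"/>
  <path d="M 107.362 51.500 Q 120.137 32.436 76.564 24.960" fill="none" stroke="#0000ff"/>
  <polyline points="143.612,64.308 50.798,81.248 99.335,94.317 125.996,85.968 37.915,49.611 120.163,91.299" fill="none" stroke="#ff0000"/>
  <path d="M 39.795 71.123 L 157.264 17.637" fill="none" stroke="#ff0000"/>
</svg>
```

(Gcodetools for Inkscape — laser output)
G21
G90
G0 X96.053 Y49.773
M4 S539
G01 X126.058 Y49.773 F2665
G01 X126.058 Y20.254 F2665
G01 X96.053 Y20.254 F2665
G01 X96.053 Y49.773 F2665
M5
G0 X148.124 Y55.165
M4 S840
G01 X51.424 Y62.195 F1511
G01 X50.653 Y30.350 F1511
G01 X95.069 Y75.126 F1511
G01 X148.124 Y55.165 F1511
M5
G0 X107.362 Y54.070
M4 S539
G01 X110.055 Y60.103 F2665
G01 X109.618 Y65.492 F2665
G01 X106.050 Y70.237 F2665
G01 X99.352 Y74.338 F2665
G01 X89.523 Y77.796 F2665
G01 X76.564 Y80.610 F2665
M5
G0 X143.612 Y41.262
M4 S840
G01 X50.798 Y24.322 F1511
G01 X99.335 Y11.253 F1511
G01 X125.996 Y19.602 F1511
G01 X37.915 Y55.959 F1511
G01 X120.163 Y14.271 F1511
M5
G0 X39.795 Y34.447
M4 S840
G01 X157.264 Y87.933 F1511
M5
G0 X0.000 Y0.000

1 u = 1 mm; y_m = 105.570 − y.

[1] `<rect>` rectangle, #0000ff→score S539 F2665: (96.053,49.773) → (126.058,49.773) → (126.058,20.254) → (96.053,20.254) → (96.053,49.773) (closed)

[2] `<path>` closed polygon, #ff0000→cut S840 F1511: (148.124,55.165) → (51.424,62.195) → (50.653,30.350) → (95.069,75.126) → (148.124,55.165) (closed)

[3] `<path>` quadratic bezier, #0000ff→score S539 F2665: (107.362,54.070) → (110.055,60.103) → (109.618,65.492) → (106.050,70.237) → (99.352,74.338) → (89.523,77.796) → (76.564,80.610)

[4] `<polyline>` open polyline, #ff0000→cut S840 F1511: (143.612,41.262) → (50.798,24.322) → (99.335,11.253) → (125.996,19.602) → (37.915,55.959) → (120.163,14.271)

[5] `<path>` line segment, #ff0000→cut S840 F1511: (39.795,34.447) → (157.264,87.933)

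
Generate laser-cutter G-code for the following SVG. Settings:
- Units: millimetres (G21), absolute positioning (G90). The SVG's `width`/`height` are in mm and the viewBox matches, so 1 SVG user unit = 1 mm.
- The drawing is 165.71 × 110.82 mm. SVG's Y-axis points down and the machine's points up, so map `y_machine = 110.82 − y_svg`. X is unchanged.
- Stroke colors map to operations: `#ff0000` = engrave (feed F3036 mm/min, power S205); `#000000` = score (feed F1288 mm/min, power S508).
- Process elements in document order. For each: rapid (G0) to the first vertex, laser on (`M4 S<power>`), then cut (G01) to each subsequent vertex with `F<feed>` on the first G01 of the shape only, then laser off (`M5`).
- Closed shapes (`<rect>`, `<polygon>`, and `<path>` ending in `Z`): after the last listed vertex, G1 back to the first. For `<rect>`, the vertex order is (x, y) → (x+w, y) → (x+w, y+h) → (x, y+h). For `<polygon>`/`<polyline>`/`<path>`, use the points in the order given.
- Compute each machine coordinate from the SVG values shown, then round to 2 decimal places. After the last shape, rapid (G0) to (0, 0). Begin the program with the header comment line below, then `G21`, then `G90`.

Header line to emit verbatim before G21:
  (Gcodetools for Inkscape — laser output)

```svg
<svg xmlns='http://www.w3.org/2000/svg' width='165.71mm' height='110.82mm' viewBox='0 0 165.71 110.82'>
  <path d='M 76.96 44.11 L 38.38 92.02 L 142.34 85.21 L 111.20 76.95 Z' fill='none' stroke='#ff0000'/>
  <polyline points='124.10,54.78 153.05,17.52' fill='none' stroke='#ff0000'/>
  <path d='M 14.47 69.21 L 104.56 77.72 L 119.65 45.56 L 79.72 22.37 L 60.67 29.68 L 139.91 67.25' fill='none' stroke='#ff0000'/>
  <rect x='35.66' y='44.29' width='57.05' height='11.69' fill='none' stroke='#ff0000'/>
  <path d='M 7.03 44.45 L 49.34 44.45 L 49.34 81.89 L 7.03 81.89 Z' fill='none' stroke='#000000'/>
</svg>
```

Since the viewBox matches the mm dimensions, user units are millimetres directly. The only transform is the Y-flip y_m = 110.82 − y_svg.

Shape 1 is a closed polygon drawn with `<path>`. Its stroke #ff0000 means engrave at S205, F3036. After flipping Y the toolpath is (76.96,66.71) → (38.38,18.80) → (142.34,25.61) → (111.20,33.87) → (76.96,66.71), returning to the start.

Shape 2 is a line segment drawn with `<polyline>`. Its stroke #ff0000 means engrave at S205, F3036. After flipping Y the toolpath is (124.10,56.04) → (153.05,93.30).

Shape 3 is a open polyline drawn with `<path>`. Its stroke #ff0000 means engrave at S205, F3036. After flipping Y the toolpath is (14.47,41.61) → (104.56,33.10) → (119.65,65.26) → (79.72,88.45) → (60.67,81.14) → (139.91,43.57).

Shape 4 is a rectangle drawn with `<rect>`. Its stroke #ff0000 means engrave at S205, F3036. After flipping Y the toolpath is (35.66,66.53) → (92.71,66.53) → (92.71,54.84) → (35.66,54.84) → (35.66,66.53), returning to the start.

Shape 5 is a rectangle drawn with `<path>`. Its stroke #000000 means score at S508, F1288. After flipping Y the toolpath is (7.03,66.37) → (49.34,66.37) → (49.34,28.93) → (7.03,28.93) → (7.03,66.37), returning to the start.

(Gcodetools for Inkscape — laser output)
G21
G90
G0 X76.96 Y66.71
M4 S205
G01 X38.38 Y18.80 F3036
G01 X142.34 Y25.61
G01 X111.20 Y33.87
G01 X76.96 Y66.71
M5
G0 X124.10 Y56.04
M4 S205
G01 X153.05 Y93.30 F3036
M5
G0 X14.47 Y41.61
M4 S205
G01 X104.56 Y33.10 F3036
G01 X119.65 Y65.26
G01 X79.72 Y88.45
G01 X60.67 Y81.14
G01 X139.91 Y43.57
M5
G0 X35.66 Y66.53
M4 S205
G01 X92.71 Y66.53 F3036
G01 X92.71 Y54.84
G01 X35.66 Y54.84
G01 X35.66 Y66.53
M5
G0 X7.03 Y66.37
M4 S508
G01 X49.34 Y66.37 F1288
G01 X49.34 Y28.93
G01 X7.03 Y28.93
G01 X7.03 Y66.37
M5
G0 X0.00 Y0.00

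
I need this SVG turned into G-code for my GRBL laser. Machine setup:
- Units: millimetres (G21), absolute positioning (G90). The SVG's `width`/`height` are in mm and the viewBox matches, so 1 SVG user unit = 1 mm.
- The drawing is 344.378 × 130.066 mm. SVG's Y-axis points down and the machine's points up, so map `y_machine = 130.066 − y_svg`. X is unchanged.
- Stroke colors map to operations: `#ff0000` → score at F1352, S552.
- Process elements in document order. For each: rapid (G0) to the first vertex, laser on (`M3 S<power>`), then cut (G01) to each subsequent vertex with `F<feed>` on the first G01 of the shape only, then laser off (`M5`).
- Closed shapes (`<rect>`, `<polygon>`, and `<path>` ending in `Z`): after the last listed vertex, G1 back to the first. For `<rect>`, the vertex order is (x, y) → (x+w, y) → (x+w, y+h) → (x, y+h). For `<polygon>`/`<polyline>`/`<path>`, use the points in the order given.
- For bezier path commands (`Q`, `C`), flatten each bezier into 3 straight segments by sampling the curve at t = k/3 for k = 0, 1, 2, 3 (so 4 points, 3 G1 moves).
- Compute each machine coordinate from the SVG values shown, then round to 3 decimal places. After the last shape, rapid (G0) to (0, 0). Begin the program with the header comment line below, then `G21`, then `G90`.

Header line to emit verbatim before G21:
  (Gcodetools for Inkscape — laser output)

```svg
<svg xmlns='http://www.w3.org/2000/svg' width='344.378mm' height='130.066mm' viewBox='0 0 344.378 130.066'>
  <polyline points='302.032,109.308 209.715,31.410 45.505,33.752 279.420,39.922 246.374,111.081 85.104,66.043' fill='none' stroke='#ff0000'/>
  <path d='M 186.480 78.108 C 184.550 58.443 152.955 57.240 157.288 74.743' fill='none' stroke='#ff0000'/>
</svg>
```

(Gcodetools for Inkscape — laser output)
G21
G90
G0 X302.032 Y20.758
M3 S552
G01 X209.715 Y98.656 F1352
G01 X45.505 Y96.314
G01 X279.420 Y90.144
G01 X246.374 Y18.985
G01 X85.104 Y64.023
M5
G0 X186.480 Y51.958
M3 S552
G01 X177.091 Y65.460 F1352
G01 X162.502 Y66.600
G01 X157.288 Y55.323
M5
G0 X0.000 Y0.000

1 u = 1 mm; y_m = 130.066 − y.

[1] `<polyline>` open polyline, #ff0000→score S552 F1352: (302.032,20.758) → (209.715,98.656) → (45.505,96.314) → (279.420,90.144) → (246.374,18.985) → (85.104,64.023)

[2] `<path>` cubic bezier, #ff0000→score S552 F1352: (186.480,51.958) → (177.091,65.460) → (162.502,66.600) → (157.288,55.323)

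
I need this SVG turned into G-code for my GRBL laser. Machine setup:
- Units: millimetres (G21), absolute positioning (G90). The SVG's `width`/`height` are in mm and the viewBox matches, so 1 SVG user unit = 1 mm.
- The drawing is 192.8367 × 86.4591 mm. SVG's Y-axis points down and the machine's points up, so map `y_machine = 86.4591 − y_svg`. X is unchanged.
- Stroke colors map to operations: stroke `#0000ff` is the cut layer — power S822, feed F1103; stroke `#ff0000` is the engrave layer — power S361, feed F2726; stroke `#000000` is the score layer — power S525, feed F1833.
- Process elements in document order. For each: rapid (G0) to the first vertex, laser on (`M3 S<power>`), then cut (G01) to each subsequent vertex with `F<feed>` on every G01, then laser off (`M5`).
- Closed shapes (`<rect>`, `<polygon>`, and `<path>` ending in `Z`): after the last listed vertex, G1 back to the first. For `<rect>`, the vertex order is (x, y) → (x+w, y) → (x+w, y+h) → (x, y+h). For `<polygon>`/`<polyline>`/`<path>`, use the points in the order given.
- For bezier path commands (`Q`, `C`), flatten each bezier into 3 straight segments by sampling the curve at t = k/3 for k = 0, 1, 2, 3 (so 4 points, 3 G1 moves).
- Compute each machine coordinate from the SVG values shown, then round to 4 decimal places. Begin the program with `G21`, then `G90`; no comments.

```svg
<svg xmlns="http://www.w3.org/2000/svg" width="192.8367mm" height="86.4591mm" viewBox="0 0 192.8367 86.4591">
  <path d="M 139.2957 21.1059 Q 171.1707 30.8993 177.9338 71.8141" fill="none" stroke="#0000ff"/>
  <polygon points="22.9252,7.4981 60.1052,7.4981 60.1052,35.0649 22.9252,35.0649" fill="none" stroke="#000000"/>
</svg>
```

G21
G90
G0 X139.2957 Y65.3532
M3 S822
G01 X157.7555 Y55.3663 F1103
G01 X170.6349 Y38.4636 F1103
G01 X177.9338 Y14.6450 F1103
M5
G0 X22.9252 Y78.9610
M3 S525
G01 X60.1052 Y78.9610 F1833
G01 X60.1052 Y51.3942 F1833
G01 X22.9252 Y51.3942 F1833
G01 X22.9252 Y78.9610 F1833
M5

1 u = 1 mm; y_m = 86.4591 − y.

[1] `<path>` quadratic bezier, #0000ff→cut S822 F1103: (139.2957,65.3532) → (157.7555,55.3663) → (170.6349,38.4636) → (177.9338,14.6450)

[2] `<polygon>` rectangle, #000000→score S525 F1833: (22.9252,78.9610) → (60.1052,78.9610) → (60.1052,51.3942) → (22.9252,51.3942) → (22.9252,78.9610) (closed)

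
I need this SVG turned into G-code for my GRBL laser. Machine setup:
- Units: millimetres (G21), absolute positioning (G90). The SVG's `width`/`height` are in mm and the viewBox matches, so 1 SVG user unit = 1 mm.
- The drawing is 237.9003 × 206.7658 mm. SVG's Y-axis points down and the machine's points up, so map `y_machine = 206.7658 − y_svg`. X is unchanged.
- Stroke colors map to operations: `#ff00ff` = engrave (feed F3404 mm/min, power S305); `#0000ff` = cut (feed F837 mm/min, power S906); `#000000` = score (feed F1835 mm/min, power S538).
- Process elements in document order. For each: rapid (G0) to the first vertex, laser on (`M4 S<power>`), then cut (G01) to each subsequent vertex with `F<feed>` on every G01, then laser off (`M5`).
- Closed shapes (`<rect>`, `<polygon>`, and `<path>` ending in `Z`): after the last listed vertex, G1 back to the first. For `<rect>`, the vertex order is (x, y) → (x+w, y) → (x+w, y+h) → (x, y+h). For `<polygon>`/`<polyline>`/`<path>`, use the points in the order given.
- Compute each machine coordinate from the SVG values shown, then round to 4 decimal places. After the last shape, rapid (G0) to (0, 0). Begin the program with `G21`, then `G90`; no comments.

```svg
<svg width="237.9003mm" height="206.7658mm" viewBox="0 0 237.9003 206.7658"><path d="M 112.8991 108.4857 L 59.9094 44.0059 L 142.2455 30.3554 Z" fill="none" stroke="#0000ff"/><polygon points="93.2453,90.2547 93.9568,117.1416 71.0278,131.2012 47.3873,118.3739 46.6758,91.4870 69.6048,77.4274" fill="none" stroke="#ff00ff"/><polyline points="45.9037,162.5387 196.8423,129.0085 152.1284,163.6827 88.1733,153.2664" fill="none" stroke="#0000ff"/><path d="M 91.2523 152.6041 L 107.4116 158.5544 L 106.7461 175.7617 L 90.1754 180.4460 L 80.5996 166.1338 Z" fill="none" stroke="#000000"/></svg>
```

G21
G90
G0 X112.8991 Y98.2801
M4 S906
G01 X59.9094 Y162.7599 F837
G01 X142.2455 Y176.4104 F837
G01 X112.8991 Y98.2801 F837
M5
G0 X93.2453 Y116.5111
M4 S305
G01 X93.9568 Y89.6242 F3404
G01 X71.0278 Y75.5646 F3404
G01 X47.3873 Y88.3919 F3404
G01 X46.6758 Y115.2788 F3404
G01 X69.6048 Y129.3384 F3404
G01 X93.2453 Y116.5111 F3404
M5
G0 X45.9037 Y44.2271
M4 S906
G01 X196.8423 Y77.7573 F837
G01 X152.1284 Y43.0831 F837
G01 X88.1733 Y53.4994 F837
M5
G0 X91.2523 Y54.1617
M4 S538
G01 X107.4116 Y48.2114 F1835
G01 X106.7461 Y31.0041 F1835
G01 X90.1754 Y26.3198 F1835
G01 X80.5996 Y40.6320 F1835
G01 X91.2523 Y54.1617 F1835
M5
G0 X0.0000 Y0.0000

viewBox `0 0 237.9003 206.7658` with mm width/height → 1 unit = 1 mm. Flip: y_m = 206.7658 − y_svg.

**Shape 1** — `<path>` regular polygon, stroke `#0000ff` → cut (S906, F837). Machine vertices: (112.8991,98.2801) → (59.9094,162.7599) → (142.2455,176.4104) → (112.8991,98.2801). Closed: final G1 returns to the first vertex.

**Shape 2** — `<polygon>` regular polygon, stroke `#ff00ff` → engrave (S305, F3404). Machine vertices: (93.2453,116.5111) → (93.9568,89.6242) → (71.0278,75.5646) → (47.3873,88.3919) → (46.6758,115.2788) → (69.6048,129.3384) → (93.2453,116.5111). Closed: final G1 returns to the first vertex.

**Shape 3** — `<polyline>` open polyline, stroke `#0000ff` → cut (S906, F837). Machine vertices: (45.9037,44.2271) → (196.8423,77.7573) → (152.1284,43.0831) → (88.1733,53.4994). Open path.

**Shape 4** — `<path>` regular polygon, stroke `#000000` → score (S538, F1835). Machine vertices: (91.2523,54.1617) → (107.4116,48.2114) → (106.7461,31.0041) → (90.1754,26.3198) → (80.5996,40.6320) → (91.2523,54.1617). Closed: final G1 returns to the first vertex.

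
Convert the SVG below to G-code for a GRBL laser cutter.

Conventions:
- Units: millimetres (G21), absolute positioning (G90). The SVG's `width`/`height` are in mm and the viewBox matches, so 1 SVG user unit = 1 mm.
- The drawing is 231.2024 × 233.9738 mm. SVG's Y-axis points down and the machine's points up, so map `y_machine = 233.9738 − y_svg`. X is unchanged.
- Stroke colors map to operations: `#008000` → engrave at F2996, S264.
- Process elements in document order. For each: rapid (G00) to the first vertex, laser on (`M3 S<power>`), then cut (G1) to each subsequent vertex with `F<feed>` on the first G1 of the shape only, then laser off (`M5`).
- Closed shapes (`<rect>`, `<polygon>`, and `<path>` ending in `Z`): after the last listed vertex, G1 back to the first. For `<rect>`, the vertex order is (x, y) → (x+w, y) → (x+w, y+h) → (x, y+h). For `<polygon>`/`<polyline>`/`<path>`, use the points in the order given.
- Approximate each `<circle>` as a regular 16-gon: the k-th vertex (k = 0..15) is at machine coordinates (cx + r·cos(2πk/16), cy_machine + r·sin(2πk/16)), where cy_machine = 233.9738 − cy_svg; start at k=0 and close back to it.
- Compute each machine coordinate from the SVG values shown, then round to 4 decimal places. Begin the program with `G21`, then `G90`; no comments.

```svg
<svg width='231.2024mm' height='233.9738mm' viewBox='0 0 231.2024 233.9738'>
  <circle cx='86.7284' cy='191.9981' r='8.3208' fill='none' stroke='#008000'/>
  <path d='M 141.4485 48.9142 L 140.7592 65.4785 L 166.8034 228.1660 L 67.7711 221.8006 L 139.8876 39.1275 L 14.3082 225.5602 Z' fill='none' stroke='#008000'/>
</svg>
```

Since the viewBox matches the mm dimensions, user units are millimetres directly. The only transform is the Y-flip y_m = 233.9738 − y_svg.

Shape 1 is a circle drawn with `<circle>`. Its stroke #008000 means engrave at S264, F2996. After flipping Y the toolpath is (95.0492,41.9757) → (94.4158,45.1599) → (92.6121,47.8594) → (89.9126,49.6631) → (86.7284,50.2965) → (83.5442,49.6631) → (80.8447,47.8594) → (79.0410,45.1599) → (78.4076,41.9757) → (79.0410,38.7915) → (80.8447,36.0920) → (83.5442,34.2883) → (86.7284,33.6549) → (89.9126,34.2883) → (92.6121,36.0920) → (94.4158,38.7915) → (95.0492,41.9757), returning to the start.

Shape 2 is a closed polygon drawn with `<path>`. Its stroke #008000 means engrave at S264, F2996. After flipping Y the toolpath is (141.4485,185.0596) → (140.7592,168.4953) → (166.8034,5.8078) → (67.7711,12.1732) → (139.8876,194.8463) → (14.3082,8.4136) → (141.4485,185.0596), returning to the start.

G21
G90
G00 X95.0492 Y41.9757
M3 S264
G1 X94.4158 Y45.1599 F2996
G1 X92.6121 Y47.8594
G1 X89.9126 Y49.6631
G1 X86.7284 Y50.2965
G1 X83.5442 Y49.6631
G1 X80.8447 Y47.8594
G1 X79.0410 Y45.1599
G1 X78.4076 Y41.9757
G1 X79.0410 Y38.7915
G1 X80.8447 Y36.0920
G1 X83.5442 Y34.2883
G1 X86.7284 Y33.6549
G1 X89.9126 Y34.2883
G1 X92.6121 Y36.0920
G1 X94.4158 Y38.7915
G1 X95.0492 Y41.9757
M5
G00 X141.4485 Y185.0596
M3 S264
G1 X140.7592 Y168.4953 F2996
G1 X166.8034 Y5.8078
G1 X67.7711 Y12.1732
G1 X139.8876 Y194.8463
G1 X14.3082 Y8.4136
G1 X141.4485 Y185.0596
M5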